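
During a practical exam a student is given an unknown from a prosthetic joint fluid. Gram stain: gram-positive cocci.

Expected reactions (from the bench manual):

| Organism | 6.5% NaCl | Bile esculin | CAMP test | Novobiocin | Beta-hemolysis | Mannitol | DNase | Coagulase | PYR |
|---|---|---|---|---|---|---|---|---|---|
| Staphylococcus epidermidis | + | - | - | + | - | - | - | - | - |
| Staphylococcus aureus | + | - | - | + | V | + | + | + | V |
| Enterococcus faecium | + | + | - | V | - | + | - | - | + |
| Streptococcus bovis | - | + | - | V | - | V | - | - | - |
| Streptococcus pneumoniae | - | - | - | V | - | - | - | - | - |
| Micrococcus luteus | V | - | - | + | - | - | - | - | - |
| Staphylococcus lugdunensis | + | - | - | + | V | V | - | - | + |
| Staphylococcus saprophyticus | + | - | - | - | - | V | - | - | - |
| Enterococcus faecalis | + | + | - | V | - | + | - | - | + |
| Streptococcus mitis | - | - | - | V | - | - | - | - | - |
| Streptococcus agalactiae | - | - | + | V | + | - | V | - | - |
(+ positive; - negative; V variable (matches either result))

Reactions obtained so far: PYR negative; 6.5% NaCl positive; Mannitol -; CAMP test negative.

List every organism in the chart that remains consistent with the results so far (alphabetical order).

6.5% NaCl +: excludes Streptococcus bovis, Streptococcus pneumoniae, Streptococcus mitis, Streptococcus agalactiae — 7 left.
CAMP test -: all 7 remaining candidates are consistent.
PYR -: excludes Enterococcus faecium, Staphylococcus lugdunensis, Enterococcus faecalis — 4 left.
Mannitol -: excludes Staphylococcus aureus — 3 left.

Micrococcus luteus, Staphylococcus epidermidis, Staphylococcus saprophyticus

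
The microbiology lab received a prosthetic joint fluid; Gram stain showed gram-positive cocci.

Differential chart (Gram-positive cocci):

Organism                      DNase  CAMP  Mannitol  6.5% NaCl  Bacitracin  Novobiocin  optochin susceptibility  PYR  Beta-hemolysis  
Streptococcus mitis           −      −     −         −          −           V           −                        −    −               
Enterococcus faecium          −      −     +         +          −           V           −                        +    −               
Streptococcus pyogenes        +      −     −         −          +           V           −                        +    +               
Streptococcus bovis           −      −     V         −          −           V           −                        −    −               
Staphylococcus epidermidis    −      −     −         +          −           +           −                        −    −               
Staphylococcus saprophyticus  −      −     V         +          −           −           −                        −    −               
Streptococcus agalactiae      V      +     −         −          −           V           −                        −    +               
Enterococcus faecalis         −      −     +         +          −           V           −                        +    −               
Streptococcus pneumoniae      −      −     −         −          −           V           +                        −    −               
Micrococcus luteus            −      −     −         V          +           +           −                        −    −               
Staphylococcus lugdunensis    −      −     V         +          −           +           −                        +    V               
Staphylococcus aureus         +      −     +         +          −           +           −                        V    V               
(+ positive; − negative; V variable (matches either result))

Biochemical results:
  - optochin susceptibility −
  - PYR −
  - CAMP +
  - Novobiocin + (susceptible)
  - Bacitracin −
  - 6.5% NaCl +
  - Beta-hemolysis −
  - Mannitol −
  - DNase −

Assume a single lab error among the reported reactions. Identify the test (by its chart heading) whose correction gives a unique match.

As reported, no row in the chart matches all 9 reactions.
Reversing PYR → still no organism matches.
Reversing optochin susceptibility → still no organism matches.
Reversing Novobiocin → still no organism matches.
Reversing Beta-hemolysis → still no organism matches.
Reversing Bacitracin → still no organism matches.
Reversing 6.5% NaCl → still no organism matches.
Reversing Mannitol → still no organism matches.
Reversing DNase → still no organism matches.
Reversing CAMP (to −) → unique match: Staphylococcus epidermidis.

CAMP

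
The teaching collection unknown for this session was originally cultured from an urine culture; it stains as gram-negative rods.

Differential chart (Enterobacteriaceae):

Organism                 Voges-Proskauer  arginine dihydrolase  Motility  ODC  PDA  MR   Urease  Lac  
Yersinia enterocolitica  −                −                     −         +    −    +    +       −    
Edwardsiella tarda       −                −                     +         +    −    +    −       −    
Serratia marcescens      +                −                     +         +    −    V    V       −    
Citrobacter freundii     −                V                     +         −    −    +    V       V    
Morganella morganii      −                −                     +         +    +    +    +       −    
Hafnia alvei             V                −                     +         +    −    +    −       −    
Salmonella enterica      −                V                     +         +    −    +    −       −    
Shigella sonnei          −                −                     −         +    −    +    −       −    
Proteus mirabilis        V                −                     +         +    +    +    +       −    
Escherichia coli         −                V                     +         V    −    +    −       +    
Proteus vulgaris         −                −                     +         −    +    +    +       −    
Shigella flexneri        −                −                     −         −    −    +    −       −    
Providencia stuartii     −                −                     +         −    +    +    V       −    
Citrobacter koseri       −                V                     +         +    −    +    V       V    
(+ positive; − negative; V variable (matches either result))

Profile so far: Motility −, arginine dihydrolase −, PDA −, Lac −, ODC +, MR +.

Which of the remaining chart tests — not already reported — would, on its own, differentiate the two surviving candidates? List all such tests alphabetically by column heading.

Lac −: excludes Escherichia coli — 13 left.
arginine dihydrolase −: all 13 remaining candidates are consistent.
Motility −: excludes 10 organisms — 3 left.
PDA −: all 3 remaining candidates are consistent.
MR +: all 3 remaining candidates are consistent.
ODC +: excludes Shigella flexneri — 2 left.
Two candidates remain: Shigella sonnei and Yersinia enterocolitica.
  Voges-Proskauer: − vs − — same for both, does not separate.
  Urease: Shigella sonnei −, Yersinia enterocolitica + — discriminates.

Urease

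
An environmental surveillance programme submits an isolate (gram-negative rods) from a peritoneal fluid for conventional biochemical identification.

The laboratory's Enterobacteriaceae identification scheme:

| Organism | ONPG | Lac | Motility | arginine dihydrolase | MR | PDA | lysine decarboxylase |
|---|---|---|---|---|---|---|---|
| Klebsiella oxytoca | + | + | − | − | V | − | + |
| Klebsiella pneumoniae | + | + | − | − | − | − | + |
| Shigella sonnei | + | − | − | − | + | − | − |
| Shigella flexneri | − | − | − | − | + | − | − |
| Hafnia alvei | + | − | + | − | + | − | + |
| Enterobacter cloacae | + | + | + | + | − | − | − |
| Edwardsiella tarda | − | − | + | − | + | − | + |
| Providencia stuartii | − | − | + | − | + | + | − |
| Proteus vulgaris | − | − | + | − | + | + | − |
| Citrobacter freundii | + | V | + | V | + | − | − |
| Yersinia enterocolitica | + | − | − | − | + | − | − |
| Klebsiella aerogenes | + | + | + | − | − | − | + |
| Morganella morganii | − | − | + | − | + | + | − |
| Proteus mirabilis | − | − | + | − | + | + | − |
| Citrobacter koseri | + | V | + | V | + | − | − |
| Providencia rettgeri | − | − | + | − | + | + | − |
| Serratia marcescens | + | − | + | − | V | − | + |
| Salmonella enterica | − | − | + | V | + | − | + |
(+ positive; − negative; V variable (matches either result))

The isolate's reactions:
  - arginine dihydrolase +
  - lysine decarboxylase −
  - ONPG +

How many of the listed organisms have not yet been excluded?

lysine decarboxylase −: excludes 7 organisms — 11 left.
ONPG +: excludes 6 organisms — 5 left.
arginine dihydrolase +: excludes Shigella sonnei, Yersinia enterocolitica — 3 left.
Still consistent: Citrobacter freundii, Citrobacter koseri, Enterobacter cloacae.

3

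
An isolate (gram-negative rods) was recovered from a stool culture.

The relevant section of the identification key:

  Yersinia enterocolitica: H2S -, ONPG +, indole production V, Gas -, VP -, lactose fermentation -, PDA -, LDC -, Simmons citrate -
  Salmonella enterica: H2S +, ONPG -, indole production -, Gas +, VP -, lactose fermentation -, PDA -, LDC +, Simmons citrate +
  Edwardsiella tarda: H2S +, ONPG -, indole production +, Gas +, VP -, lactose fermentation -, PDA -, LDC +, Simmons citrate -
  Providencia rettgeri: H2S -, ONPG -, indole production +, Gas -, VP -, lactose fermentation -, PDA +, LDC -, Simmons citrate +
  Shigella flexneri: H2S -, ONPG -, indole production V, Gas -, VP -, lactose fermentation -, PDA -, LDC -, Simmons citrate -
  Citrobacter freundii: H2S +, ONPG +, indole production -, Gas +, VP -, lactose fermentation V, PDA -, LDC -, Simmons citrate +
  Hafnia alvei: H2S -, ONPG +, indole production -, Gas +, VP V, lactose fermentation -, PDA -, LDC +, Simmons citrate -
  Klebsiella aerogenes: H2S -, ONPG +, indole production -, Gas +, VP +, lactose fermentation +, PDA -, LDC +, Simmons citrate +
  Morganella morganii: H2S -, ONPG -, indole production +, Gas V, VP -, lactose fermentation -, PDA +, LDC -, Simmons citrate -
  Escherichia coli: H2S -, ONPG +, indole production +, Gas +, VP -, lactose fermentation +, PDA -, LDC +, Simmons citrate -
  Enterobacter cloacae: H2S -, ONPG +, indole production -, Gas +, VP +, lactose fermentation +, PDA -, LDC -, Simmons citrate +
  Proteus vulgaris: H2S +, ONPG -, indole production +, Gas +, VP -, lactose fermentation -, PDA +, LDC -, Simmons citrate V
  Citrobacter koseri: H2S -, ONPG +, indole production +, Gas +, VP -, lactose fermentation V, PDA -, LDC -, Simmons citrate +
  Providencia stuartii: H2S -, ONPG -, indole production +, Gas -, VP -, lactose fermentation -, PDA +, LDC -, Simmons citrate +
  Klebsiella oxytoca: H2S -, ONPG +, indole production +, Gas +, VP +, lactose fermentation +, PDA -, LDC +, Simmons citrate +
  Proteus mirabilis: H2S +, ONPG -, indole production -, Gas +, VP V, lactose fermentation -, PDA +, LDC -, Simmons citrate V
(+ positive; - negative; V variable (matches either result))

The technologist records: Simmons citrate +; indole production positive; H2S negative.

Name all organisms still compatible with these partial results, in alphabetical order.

Simmons citrate +: excludes 6 organisms — 10 left.
indole production +: excludes 5 organisms — 5 left.
H2S -: excludes Proteus vulgaris — 4 left.

Citrobacter koseri, Klebsiella oxytoca, Providencia rettgeri, Providencia stuartii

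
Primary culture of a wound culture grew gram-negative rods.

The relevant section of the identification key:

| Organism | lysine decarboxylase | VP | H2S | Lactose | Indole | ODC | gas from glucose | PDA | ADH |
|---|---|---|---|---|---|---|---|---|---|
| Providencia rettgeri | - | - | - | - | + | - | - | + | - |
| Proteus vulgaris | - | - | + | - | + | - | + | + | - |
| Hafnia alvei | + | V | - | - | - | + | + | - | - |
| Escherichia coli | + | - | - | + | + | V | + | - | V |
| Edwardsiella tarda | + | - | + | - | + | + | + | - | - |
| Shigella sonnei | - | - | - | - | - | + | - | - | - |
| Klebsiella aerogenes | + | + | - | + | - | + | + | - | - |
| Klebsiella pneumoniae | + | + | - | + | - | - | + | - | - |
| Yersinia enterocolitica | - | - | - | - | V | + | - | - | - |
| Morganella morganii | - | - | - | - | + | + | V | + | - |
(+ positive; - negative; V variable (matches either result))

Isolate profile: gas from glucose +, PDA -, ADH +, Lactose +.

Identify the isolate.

Escherichia coli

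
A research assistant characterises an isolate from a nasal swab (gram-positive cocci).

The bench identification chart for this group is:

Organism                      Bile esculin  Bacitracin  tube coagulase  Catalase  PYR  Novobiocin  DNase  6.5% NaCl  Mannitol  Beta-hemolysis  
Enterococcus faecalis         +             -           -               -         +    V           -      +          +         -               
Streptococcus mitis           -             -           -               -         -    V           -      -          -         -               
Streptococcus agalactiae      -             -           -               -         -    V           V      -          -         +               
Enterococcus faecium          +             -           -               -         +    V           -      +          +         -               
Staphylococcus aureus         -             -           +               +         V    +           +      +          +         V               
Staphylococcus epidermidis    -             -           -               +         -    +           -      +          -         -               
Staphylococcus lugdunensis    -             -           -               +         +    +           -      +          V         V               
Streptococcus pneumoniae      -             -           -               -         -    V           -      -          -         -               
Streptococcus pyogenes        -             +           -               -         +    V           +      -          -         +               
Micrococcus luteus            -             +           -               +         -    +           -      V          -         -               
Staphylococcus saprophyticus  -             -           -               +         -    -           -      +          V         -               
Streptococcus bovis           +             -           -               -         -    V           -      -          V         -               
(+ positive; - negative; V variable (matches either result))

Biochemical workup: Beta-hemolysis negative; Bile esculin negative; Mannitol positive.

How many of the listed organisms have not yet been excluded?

3

Mannitol +: excludes 6 organisms — 6 left.
Bile esculin -: excludes Enterococcus faecalis, Enterococcus faecium, Streptococcus bovis — 3 left.
Beta-hemolysis -: all 3 remaining candidates are consistent.
Still consistent: Staphylococcus aureus, Staphylococcus lugdunensis, Staphylococcus saprophyticus.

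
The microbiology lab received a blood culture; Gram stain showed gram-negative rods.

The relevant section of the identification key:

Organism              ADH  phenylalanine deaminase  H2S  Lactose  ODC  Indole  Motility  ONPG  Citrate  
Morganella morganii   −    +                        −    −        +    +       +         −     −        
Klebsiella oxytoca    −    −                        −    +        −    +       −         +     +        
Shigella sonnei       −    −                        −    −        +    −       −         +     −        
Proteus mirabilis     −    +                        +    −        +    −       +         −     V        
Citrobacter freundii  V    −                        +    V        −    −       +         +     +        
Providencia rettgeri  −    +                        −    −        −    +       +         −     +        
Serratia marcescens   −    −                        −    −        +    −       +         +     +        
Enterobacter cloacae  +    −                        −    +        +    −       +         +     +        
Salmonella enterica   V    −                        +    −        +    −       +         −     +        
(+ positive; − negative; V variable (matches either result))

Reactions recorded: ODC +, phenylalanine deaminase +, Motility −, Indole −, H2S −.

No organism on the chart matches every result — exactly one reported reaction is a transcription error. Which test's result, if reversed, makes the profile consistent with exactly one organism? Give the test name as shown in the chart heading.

As reported, no row in the chart matches all 5 reactions.
Reversing ODC → still no organism matches.
Reversing Motility → still no organism matches.
Reversing Indole → still no organism matches.
Reversing phenylalanine deaminase (to −) → unique match: Shigella sonnei.
Reversing H2S → still no organism matches.

phenylalanine deaminase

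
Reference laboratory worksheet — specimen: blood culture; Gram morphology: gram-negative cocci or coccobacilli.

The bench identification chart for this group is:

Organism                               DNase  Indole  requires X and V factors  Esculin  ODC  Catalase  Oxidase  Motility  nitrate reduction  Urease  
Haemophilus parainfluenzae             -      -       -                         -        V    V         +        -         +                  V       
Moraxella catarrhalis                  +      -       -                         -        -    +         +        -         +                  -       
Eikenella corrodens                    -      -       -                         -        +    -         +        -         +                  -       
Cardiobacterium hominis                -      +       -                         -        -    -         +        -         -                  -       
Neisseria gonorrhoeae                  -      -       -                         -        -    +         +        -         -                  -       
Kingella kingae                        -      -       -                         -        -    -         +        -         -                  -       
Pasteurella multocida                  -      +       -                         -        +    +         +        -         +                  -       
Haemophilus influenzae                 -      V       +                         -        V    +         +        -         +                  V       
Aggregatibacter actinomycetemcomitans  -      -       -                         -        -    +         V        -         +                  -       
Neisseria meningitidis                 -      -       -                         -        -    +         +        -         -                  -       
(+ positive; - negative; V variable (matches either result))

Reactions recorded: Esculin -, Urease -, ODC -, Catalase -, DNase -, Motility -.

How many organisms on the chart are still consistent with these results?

Urease -: all 10 remaining candidates are consistent.
ODC -: excludes Eikenella corrodens, Pasteurella multocida — 8 left.
Motility -: all 8 remaining candidates are consistent.
DNase -: excludes Moraxella catarrhalis — 7 left.
Esculin -: all 7 remaining candidates are consistent.
Catalase -: excludes Neisseria gonorrhoeae, Haemophilus influenzae, Aggregatibacter actinomycetemcomitans, Neisseria meningitidis — 3 left.
Still consistent: Cardiobacterium hominis, Haemophilus parainfluenzae, Kingella kingae.

3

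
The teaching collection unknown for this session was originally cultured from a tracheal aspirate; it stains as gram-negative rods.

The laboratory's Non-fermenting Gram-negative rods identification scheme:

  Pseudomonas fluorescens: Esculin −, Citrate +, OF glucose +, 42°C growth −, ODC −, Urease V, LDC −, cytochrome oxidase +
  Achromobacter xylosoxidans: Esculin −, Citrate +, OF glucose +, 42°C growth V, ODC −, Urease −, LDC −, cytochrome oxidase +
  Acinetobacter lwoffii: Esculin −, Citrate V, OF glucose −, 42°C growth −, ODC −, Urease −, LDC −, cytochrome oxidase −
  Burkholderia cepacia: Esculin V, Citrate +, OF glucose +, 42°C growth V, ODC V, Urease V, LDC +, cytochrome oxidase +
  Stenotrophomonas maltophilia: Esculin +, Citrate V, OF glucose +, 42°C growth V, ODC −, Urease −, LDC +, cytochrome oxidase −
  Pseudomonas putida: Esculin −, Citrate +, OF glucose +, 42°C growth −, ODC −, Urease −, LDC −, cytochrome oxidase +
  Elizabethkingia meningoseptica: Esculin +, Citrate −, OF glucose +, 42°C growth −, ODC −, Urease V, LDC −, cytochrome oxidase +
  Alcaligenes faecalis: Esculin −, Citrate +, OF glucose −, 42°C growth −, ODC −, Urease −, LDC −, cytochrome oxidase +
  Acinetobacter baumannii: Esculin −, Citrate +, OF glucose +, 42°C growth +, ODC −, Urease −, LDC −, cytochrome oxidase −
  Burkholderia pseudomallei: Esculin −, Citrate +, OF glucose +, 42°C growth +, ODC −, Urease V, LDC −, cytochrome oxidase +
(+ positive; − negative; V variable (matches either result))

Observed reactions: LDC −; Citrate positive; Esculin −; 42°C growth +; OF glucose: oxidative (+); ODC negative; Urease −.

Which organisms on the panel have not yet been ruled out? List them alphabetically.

Achromobacter xylosoxidans, Acinetobacter baumannii, Burkholderia pseudomallei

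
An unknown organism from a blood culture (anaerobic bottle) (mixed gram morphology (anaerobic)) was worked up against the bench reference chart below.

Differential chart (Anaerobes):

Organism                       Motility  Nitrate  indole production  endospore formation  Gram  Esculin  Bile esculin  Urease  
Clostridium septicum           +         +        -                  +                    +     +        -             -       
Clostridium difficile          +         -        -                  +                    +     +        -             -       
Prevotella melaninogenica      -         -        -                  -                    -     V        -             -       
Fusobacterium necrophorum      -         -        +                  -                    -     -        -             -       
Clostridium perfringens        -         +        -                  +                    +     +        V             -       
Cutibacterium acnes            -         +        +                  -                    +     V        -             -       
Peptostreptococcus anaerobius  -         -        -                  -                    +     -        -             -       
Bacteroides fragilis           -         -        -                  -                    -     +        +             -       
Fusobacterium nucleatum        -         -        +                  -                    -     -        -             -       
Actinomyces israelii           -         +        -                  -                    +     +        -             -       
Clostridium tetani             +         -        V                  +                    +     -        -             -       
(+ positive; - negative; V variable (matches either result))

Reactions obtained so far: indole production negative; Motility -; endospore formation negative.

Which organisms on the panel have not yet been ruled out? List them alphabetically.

Motility -: excludes Clostridium septicum, Clostridium difficile, Clostridium tetani — 8 left.
indole production -: excludes Fusobacterium necrophorum, Cutibacterium acnes, Fusobacterium nucleatum — 5 left.
endospore formation -: excludes Clostridium perfringens — 4 left.

Actinomyces israelii, Bacteroides fragilis, Peptostreptococcus anaerobius, Prevotella melaninogenica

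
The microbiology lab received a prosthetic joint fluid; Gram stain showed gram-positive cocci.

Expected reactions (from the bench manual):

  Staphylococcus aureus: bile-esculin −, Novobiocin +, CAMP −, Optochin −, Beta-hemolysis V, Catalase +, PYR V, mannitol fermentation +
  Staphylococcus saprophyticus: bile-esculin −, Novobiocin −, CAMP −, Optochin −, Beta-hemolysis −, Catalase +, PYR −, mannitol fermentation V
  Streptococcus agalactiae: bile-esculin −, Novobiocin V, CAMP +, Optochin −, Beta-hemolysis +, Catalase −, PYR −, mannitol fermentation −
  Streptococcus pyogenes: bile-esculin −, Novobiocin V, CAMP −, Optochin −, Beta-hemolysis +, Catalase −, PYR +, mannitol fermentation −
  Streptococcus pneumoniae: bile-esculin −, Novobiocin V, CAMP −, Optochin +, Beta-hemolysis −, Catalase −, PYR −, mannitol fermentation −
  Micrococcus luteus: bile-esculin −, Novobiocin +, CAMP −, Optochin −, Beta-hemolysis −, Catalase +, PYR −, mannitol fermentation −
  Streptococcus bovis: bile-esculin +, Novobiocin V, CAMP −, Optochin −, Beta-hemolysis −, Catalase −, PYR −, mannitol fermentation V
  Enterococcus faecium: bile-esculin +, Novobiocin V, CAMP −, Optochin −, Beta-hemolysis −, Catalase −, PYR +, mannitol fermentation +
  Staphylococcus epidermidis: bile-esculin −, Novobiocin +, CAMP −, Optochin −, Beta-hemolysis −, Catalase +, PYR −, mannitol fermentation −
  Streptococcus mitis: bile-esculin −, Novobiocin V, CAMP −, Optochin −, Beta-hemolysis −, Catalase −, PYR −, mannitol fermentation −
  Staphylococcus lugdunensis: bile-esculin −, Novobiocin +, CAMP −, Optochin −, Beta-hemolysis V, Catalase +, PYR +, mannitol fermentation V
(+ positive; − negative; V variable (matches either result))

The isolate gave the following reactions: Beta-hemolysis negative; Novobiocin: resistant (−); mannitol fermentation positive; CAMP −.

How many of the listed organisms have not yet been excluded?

mannitol fermentation +: excludes 6 organisms — 5 left.
CAMP −: all 5 remaining candidates are consistent.
Beta-hemolysis −: all 5 remaining candidates are consistent.
Novobiocin −: excludes Staphylococcus aureus, Staphylococcus lugdunensis — 3 left.
Still consistent: Enterococcus faecium, Staphylococcus saprophyticus, Streptococcus bovis.

3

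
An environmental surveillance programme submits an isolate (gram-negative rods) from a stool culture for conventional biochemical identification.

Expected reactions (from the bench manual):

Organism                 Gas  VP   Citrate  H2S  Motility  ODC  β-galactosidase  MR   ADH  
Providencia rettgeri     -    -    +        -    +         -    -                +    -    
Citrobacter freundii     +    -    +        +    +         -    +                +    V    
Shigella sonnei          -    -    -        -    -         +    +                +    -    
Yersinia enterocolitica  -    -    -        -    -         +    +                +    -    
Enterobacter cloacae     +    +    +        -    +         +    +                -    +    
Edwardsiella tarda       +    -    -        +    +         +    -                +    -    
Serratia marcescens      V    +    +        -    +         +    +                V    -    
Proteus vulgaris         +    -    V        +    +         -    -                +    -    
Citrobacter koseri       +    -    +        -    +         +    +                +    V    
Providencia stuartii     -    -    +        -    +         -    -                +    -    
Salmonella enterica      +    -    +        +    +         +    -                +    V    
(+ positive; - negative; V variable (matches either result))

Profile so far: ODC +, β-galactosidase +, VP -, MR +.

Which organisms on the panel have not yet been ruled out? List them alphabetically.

VP -: excludes Enterobacter cloacae, Serratia marcescens — 9 left.
ODC +: excludes Providencia rettgeri, Citrobacter freundii, Proteus vulgaris, Providencia stuartii — 5 left.
MR +: all 5 remaining candidates are consistent.
β-galactosidase +: excludes Edwardsiella tarda, Salmonella enterica — 3 left.

Citrobacter koseri, Shigella sonnei, Yersinia enterocolitica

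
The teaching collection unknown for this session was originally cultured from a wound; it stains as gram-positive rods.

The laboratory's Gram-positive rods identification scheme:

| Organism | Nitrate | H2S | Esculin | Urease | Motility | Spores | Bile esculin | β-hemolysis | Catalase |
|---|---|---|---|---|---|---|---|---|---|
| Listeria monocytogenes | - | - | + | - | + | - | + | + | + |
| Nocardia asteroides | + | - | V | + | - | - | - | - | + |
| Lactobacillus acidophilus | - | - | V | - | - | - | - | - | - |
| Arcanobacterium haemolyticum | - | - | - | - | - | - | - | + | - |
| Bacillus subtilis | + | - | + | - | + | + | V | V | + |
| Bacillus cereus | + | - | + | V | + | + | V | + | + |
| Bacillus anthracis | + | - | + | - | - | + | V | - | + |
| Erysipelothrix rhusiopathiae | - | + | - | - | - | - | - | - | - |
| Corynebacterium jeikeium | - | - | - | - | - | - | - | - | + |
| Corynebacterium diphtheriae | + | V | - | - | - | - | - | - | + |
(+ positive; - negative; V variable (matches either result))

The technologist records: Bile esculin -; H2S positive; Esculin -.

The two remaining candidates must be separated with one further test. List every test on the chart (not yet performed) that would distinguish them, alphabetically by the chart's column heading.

Catalase, Nitrate

H2S +: excludes 8 organisms — 2 left.
Esculin -: all 2 remaining candidates are consistent.
Bile esculin -: all 2 remaining candidates are consistent.
Two candidates remain: Corynebacterium diphtheriae and Erysipelothrix rhusiopathiae.
  Nitrate: Corynebacterium diphtheriae +, Erysipelothrix rhusiopathiae - — discriminates.
  Urease: - vs - — same for both, does not separate.
  Motility: - vs - — same for both, does not separate.
  Spores: - vs - — same for both, does not separate.
  β-hemolysis: - vs - — same for both, does not separate.
  Catalase: Corynebacterium diphtheriae +, Erysipelothrix rhusiopathiae - — discriminates.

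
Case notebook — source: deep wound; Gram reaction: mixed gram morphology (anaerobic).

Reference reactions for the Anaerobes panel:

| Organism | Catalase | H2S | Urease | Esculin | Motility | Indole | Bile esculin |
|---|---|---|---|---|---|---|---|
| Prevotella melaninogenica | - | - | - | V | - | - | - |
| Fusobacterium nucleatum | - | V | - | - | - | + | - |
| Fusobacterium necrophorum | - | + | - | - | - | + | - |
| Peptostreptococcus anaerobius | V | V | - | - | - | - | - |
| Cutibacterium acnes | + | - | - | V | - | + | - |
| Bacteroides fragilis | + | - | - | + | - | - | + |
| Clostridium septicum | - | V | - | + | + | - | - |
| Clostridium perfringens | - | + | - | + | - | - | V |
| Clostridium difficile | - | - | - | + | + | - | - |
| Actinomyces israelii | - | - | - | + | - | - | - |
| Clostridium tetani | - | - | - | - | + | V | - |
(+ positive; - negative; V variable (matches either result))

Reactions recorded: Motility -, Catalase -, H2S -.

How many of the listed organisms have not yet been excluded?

H2S -: excludes Fusobacterium necrophorum, Clostridium perfringens — 9 left.
Motility -: excludes Clostridium septicum, Clostridium difficile, Clostridium tetani — 6 left.
Catalase -: excludes Cutibacterium acnes, Bacteroides fragilis — 4 left.
Still consistent: Actinomyces israelii, Fusobacterium nucleatum, Peptostreptococcus anaerobius, Prevotella melaninogenica.

4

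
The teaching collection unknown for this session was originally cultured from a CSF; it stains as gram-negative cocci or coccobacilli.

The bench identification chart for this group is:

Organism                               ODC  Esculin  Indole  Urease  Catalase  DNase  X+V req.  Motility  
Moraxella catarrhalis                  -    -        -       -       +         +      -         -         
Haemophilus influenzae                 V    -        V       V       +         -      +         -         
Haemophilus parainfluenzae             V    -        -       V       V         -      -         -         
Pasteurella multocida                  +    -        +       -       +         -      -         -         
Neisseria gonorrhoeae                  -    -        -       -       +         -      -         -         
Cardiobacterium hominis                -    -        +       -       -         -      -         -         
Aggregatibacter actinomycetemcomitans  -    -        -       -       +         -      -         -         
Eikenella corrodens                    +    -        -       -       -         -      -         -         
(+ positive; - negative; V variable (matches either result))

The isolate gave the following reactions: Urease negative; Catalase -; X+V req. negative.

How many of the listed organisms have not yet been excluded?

3

Catalase -: excludes 5 organisms — 3 left.
Urease -: all 3 remaining candidates are consistent.
X+V req. -: all 3 remaining candidates are consistent.
Still consistent: Cardiobacterium hominis, Eikenella corrodens, Haemophilus parainfluenzae.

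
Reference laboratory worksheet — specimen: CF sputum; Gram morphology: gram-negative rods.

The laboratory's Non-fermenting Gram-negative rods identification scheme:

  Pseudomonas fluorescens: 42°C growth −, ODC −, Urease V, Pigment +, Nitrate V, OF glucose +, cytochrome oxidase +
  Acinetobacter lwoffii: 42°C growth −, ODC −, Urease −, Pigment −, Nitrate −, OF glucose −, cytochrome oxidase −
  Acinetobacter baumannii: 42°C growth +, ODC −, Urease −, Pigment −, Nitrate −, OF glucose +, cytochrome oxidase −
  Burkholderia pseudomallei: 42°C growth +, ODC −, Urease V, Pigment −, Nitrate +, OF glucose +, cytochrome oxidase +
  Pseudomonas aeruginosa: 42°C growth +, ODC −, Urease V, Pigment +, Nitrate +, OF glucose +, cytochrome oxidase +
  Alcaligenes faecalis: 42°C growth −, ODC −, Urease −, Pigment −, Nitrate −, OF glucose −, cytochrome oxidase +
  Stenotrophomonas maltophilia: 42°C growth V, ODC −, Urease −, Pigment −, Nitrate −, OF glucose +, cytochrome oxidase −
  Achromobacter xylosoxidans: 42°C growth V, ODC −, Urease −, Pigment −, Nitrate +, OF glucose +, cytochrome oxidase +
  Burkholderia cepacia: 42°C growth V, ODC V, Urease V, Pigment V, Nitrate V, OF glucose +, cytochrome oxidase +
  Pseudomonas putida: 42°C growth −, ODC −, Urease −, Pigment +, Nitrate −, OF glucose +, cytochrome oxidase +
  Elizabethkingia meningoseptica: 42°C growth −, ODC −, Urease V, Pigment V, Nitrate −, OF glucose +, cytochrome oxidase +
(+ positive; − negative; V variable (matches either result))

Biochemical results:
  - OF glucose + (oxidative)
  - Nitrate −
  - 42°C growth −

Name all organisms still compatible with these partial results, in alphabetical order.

OF glucose +: excludes Acinetobacter lwoffii, Alcaligenes faecalis — 9 left.
Nitrate −: excludes Burkholderia pseudomallei, Pseudomonas aeruginosa, Achromobacter xylosoxidans — 6 left.
42°C growth −: excludes Acinetobacter baumannii — 5 left.

Burkholderia cepacia, Elizabethkingia meningoseptica, Pseudomonas fluorescens, Pseudomonas putida, Stenotrophomonas maltophilia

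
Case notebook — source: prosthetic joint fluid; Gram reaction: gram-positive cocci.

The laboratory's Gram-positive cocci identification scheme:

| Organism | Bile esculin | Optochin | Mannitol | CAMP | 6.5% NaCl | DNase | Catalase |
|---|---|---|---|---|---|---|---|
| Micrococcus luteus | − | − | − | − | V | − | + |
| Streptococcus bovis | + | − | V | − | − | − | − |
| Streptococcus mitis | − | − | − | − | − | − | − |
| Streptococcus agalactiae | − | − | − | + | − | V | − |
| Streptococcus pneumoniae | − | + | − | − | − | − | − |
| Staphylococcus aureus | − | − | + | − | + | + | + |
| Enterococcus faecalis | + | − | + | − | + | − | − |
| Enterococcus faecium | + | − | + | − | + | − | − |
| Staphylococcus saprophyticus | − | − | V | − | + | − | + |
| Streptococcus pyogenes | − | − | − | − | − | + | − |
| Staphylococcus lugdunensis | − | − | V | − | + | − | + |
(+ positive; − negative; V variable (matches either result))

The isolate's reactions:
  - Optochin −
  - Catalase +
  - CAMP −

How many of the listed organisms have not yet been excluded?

Optochin −: excludes Streptococcus pneumoniae — 10 left.
CAMP −: excludes Streptococcus agalactiae — 9 left.
Catalase +: excludes 5 organisms — 4 left.
Still consistent: Micrococcus luteus, Staphylococcus aureus, Staphylococcus lugdunensis, Staphylococcus saprophyticus.

4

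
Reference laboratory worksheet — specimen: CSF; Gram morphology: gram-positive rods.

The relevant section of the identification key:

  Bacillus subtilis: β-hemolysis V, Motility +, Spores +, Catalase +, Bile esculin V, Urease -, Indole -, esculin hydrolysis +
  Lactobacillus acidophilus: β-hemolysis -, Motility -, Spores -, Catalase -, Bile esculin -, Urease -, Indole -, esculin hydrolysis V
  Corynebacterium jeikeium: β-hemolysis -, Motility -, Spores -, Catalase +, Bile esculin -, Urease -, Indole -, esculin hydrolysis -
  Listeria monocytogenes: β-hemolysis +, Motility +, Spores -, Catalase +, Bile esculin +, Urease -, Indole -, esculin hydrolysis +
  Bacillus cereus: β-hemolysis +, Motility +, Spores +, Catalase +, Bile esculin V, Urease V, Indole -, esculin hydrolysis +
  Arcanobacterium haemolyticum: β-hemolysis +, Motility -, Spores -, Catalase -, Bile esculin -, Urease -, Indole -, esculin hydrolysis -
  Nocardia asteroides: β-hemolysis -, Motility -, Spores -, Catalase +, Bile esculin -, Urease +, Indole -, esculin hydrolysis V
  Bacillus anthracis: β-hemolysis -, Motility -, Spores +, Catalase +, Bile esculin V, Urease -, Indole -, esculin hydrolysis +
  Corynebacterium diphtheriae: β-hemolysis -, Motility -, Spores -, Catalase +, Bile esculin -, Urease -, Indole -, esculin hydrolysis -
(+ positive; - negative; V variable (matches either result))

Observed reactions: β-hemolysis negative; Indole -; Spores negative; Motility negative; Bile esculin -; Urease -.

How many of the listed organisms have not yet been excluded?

β-hemolysis -: excludes Listeria monocytogenes, Bacillus cereus, Arcanobacterium haemolyticum — 6 left.
Motility -: excludes Bacillus subtilis — 5 left.
Urease -: excludes Nocardia asteroides — 4 left.
Indole -: all 4 remaining candidates are consistent.
Bile esculin -: all 4 remaining candidates are consistent.
Spores -: excludes Bacillus anthracis — 3 left.
Still consistent: Corynebacterium diphtheriae, Corynebacterium jeikeium, Lactobacillus acidophilus.

3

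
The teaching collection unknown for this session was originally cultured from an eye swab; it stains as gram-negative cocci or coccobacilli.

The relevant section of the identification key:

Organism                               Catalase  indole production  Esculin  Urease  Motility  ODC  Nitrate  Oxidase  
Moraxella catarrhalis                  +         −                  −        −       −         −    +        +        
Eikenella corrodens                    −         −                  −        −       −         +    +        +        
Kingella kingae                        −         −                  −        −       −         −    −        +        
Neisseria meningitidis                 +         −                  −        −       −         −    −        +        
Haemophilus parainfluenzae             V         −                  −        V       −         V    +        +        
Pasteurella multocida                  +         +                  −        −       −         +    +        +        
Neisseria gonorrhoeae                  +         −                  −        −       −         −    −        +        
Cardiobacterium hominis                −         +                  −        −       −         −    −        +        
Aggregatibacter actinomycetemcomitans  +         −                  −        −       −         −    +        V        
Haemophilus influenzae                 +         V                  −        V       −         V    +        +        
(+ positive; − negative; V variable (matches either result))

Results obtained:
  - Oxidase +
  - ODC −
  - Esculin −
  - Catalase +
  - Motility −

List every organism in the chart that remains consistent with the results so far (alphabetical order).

Aggregatibacter actinomycetemcomitans, Haemophilus influenzae, Haemophilus parainfluenzae, Moraxella catarrhalis, Neisseria gonorrhoeae, Neisseria meningitidis

Esculin −: all 10 remaining candidates are consistent.
Motility −: all 10 remaining candidates are consistent.
ODC −: excludes Eikenella corrodens, Pasteurella multocida — 8 left.
Oxidase +: all 8 remaining candidates are consistent.
Catalase +: excludes Kingella kingae, Cardiobacterium hominis — 6 left.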